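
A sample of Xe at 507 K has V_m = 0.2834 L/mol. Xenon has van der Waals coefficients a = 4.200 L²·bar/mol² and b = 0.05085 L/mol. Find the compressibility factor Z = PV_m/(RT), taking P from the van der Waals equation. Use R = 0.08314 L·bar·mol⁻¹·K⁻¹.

Z ≈ 0.8671

P = RT/(V_m − b) − a/V_m² = (0.08314)(507)/(0.2834 − 0.05085) − 4.200/(0.2834)²
  = 42.152/0.23255 − 52.294 = 181.26 − 52.294 = 128.97 bar
Z = PV_m/(RT) = (128.97)(0.2834)/((0.08314)(507)) = 36.550/42.152 = 0.8671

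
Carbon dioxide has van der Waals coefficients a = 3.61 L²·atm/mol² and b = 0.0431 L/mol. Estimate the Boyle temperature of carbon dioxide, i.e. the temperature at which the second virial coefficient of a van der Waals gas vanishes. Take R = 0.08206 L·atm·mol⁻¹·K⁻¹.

T_B ≈ 1021 K

For a van der Waals gas the second virial coefficient B₂ = b − a/(RT) vanishes at T_B = a/(Rb).
T_B = 3.61/(0.08206×0.0431) = 3.61/0.0035368 = 1021 K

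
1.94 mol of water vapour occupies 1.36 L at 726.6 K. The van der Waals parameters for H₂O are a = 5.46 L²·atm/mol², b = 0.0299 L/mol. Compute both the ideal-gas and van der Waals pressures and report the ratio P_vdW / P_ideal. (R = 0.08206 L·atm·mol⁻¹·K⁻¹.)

P_vdW / P_ideal ≈ 0.9139

Ideal: P_ideal = nRT/V = (1.94)(0.08206)(726.6)/1.36 = 85.0530 atm
vdW: P = nRT/(V − nb) − a n²/V² = 115.672/1.30199 − 20.5493/1.84960 = 88.8425 − 11.1101 = 77.7324 atm
Ratio = 77.7324/85.0530 = 0.9139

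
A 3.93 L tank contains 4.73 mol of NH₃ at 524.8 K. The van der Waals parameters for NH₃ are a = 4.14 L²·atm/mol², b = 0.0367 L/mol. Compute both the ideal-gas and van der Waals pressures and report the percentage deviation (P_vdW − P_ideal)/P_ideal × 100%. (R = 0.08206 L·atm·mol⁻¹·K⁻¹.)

Ideal: P_ideal = nRT/V = (4.73)(0.08206)(524.8)/3.93 = 51.8315 atm
vdW: P = nRT/(V − nb) − a n²/V² = 203.698/3.75641 − 92.6238/15.4449 = 54.2268 − 5.99705 = 48.2298 atm
% deviation = (48.2298 − 51.8315)/51.8315 × 100% = -6.95%

-6.95 %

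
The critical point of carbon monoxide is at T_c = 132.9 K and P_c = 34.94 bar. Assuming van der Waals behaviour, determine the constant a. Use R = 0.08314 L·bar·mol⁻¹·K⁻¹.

a ≈ 1.474 L²·bar/mol²

From T_c = 8a/(27Rb) and P_c = a/(27b²): a = 27 R² T_c²/(64 P_c).
a = 27×(0.08314)²×(132.9)²/(64×34.94) = 3296.4/2236.2 = 1.474 L²·bar/mol²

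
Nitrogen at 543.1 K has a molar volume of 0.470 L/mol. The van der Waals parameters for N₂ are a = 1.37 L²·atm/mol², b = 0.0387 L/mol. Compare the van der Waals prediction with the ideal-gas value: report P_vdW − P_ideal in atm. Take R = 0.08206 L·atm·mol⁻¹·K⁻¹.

Ideal: P_ideal = RT/V_m = (0.08206)(543.1)/0.470 = 94.8229 atm
vdW: P = RT/(V_m − b) − a/V_m² = 44.5668/0.431300 − 1.37/0.220900 = 103.331 − 6.20190 = 97.129 atm
ΔP = 97.129 − 94.8229 = 2.31 atm

ΔP ≈ 2.31 atm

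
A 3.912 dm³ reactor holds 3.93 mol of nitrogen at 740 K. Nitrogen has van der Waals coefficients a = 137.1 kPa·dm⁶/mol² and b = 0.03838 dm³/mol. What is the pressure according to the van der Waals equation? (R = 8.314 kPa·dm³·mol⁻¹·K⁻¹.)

P ≈ 6290 kPa

P = nRT/(V − nb) − a n²/V²
nRT/(V − nb) = (3.93)(8.314)(740)/(3.912 − 3.93×0.03838) = 24179/3.7612 = 6428.5 kPa
a n²/V² = (137.1)(3.93)²/(3.912)² = 138.36 kPa
P = 6428.5 − 138.36 = 6290 kPa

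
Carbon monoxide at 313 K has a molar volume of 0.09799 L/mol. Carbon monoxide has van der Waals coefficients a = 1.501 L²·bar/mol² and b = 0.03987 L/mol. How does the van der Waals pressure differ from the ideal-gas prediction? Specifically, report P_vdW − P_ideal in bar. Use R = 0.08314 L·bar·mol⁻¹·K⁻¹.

Ideal: P_ideal = RT/V_m = (0.08314)(313)/0.09799 = 265.566 bar
vdW: P = RT/(V_m − b) − a/V_m² = 26.0228/0.0581200 − 1.501/0.00960204 = 447.743 − 156.321 = 291.422 bar
ΔP = 291.422 − 265.566 = 25.86 bar

ΔP ≈ 25.86 bar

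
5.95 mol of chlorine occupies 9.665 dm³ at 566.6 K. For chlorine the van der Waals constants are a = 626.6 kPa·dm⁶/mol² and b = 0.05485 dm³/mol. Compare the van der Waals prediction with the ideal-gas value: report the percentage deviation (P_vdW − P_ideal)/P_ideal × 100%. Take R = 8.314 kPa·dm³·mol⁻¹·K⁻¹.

-4.69 %

Ideal: P_ideal = nRT/V = (5.95)(8.314)(566.6)/9.665 = 2900.02 kPa
vdW: P = nRT/(V − nb) − a n²/V² = 28028.7/9.33864 − 22183.2/93.4122 = 3001.37 − 237.476 = 2763.89 kPa
% deviation = (2763.89 − 2900.02)/2900.02 × 100% = -4.69%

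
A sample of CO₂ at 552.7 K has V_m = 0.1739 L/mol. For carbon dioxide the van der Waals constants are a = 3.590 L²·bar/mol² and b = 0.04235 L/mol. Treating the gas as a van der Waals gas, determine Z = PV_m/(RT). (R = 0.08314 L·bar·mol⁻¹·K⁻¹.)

Z ≈ 0.8727

P = RT/(V_m − b) − a/V_m² = (0.08314)(552.7)/(0.1739 − 0.04235) − 3.590/(0.1739)²
  = 45.951/0.13155 − 118.71 = 349.30 − 118.71 = 230.59 bar
Z = PV_m/(RT) = (230.59)(0.1739)/((0.08314)(552.7)) = 40.100/45.951 = 0.8727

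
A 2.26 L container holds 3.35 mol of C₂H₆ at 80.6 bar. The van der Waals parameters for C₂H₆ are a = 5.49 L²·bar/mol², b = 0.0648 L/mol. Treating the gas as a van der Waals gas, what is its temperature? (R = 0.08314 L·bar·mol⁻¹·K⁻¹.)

T = (P + a n²/V²)(V − nb)/(nR)
P + a n²/V² = 80.6 + (5.49)(3.35)²/(2.26)² = 92.663 bar
V − nb = 2.26 − (3.35)(0.0648) = 2.0429 L
T = (92.663)(2.0429)/((3.35)(0.08314)) = 679.7 K

T ≈ 679.7 K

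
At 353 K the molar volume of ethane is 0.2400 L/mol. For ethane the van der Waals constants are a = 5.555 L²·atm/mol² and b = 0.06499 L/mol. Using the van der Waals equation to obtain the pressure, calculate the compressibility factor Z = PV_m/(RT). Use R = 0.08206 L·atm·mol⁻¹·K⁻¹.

Z ≈ 0.5723

P = RT/(V_m − b) − a/V_m² = (0.08206)(353)/(0.2400 − 0.06499) − 5.555/(0.2400)²
  = 28.967/0.17501 − 96.441 = 165.52 − 96.441 = 69.08 atm
Z = PV_m/(RT) = (69.08)(0.2400)/((0.08206)(353)) = 16.579/28.967 = 0.5723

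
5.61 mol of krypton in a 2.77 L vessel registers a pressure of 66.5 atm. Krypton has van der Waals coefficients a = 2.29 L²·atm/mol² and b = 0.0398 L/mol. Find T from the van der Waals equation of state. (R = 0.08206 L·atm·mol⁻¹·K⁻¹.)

T = (P + a n²/V²)(V − nb)/(nR)
P + a n²/V² = 66.5 + (2.29)(5.61)²/(2.77)² = 75.893 atm
V − nb = 2.77 − (5.61)(0.0398) = 2.5467 L
T = (75.893)(2.5467)/((5.61)(0.08206)) = 419.8 K

T ≈ 419.8 K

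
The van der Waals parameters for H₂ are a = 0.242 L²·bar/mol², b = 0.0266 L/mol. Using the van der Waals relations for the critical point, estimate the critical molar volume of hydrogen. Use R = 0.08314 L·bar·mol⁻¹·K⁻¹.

V_m,c ≈ 0.07980 L/mol

For a van der Waals gas, V_m,c = 3b.
V_m,c = 3×0.0266 = 0.07980 L/mol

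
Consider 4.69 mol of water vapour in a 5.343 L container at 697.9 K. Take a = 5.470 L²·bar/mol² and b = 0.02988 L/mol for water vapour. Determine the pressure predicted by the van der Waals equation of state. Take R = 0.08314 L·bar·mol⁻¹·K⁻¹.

P = nRT/(V − nb) − a n²/V²
nRT/(V − nb) = (4.69)(0.08314)(697.9)/(5.343 − 4.69×0.02988) = 272.13/5.2029 = 52.304 bar
a n²/V² = (5.470)(4.69)²/(5.343)² = 4.2147 bar
P = 52.304 − 4.2147 = 48.09 bar

P ≈ 48.09 bar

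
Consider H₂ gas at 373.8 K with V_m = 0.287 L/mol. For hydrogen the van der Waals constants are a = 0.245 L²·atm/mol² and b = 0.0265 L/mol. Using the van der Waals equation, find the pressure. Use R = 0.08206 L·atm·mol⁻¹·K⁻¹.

P = RT/(V_m − b) − a/V_m²
RT/(V_m − b) = (0.08206)(373.8)/(0.287 − 0.0265) = 30.674/0.26050 = 117.75 atm
a/V_m² = 0.245/(0.287)² = 2.9744 atm
P = 117.75 − 2.9744 = 114.8 atm

P ≈ 114.8 atm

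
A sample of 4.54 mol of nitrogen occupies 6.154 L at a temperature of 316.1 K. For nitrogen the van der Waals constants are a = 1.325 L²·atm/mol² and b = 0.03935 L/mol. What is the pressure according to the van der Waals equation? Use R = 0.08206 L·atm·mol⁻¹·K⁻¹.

P ≈ 18.99 atm

P = nRT/(V − nb) − a n²/V²
nRT/(V − nb) = (4.54)(0.08206)(316.1)/(6.154 − 4.54×0.03935) = 117.76/5.9754 = 19.707 atm
a n²/V² = (1.325)(4.54)²/(6.154)² = 0.72113 atm
P = 19.707 − 0.72113 = 18.99 atm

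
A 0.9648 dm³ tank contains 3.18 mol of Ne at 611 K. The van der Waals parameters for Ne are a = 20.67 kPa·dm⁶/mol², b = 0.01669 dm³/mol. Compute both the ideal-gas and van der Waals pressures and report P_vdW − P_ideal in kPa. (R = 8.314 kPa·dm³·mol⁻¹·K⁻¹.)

Ideal: P_ideal = nRT/V = (3.18)(8.314)(611)/0.9648 = 16743.3 kPa
vdW: P = nRT/(V − nb) − a n²/V² = 16153.9/0.911726 − 209.023/0.930839 = 17717.9 − 224.553 = 17493.3 kPa
ΔP = 17493.3 − 16743.3 = 750 kPa

ΔP ≈ 750 kPa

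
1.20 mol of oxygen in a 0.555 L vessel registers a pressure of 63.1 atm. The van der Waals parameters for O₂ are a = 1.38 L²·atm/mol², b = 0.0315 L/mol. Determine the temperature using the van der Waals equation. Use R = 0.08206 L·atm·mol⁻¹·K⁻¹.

T = (P + a n²/V²)(V − nb)/(nR)
P + a n²/V² = 63.1 + (1.38)(1.20)²/(0.555)² = 69.551 atm
V − nb = 0.555 − (1.20)(0.0315) = 0.51720 L
T = (69.551)(0.51720)/((1.20)(0.08206)) = 365.3 K

T ≈ 365.3 K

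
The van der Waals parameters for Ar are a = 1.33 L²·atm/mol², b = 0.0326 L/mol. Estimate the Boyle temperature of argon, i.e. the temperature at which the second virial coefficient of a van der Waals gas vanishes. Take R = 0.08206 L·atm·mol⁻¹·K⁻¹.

For a van der Waals gas the second virial coefficient B₂ = b − a/(RT) vanishes at T_B = a/(Rb).
T_B = 1.33/(0.08206×0.0326) = 1.33/0.0026752 = 497.2 K

T_B ≈ 497.2 K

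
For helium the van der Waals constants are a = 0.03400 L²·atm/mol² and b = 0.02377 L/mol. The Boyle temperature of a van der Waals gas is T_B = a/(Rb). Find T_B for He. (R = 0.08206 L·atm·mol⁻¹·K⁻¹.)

For a van der Waals gas the second virial coefficient B₂ = b − a/(RT) vanishes at T_B = a/(Rb).
T_B = 0.03400/(0.08206×0.02377) = 0.03400/0.0019506 = 17.43 K

T_B ≈ 17.43 K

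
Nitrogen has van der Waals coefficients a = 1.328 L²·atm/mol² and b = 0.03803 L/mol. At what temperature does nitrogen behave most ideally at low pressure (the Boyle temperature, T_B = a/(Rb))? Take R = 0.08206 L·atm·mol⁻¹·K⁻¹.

T_B ≈ 425.5 K

For a van der Waals gas the second virial coefficient B₂ = b − a/(RT) vanishes at T_B = a/(Rb).
T_B = 1.328/(0.08206×0.03803) = 1.328/0.0031207 = 425.5 K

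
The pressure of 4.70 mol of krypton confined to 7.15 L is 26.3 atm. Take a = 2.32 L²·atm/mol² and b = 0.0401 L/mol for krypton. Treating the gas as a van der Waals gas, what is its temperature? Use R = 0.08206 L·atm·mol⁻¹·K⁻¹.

T ≈ 492.8 K

T = (P + a n²/V²)(V − nb)/(nR)
P + a n²/V² = 26.3 + (2.32)(4.70)²/(7.15)² = 27.302 atm
V − nb = 7.15 − (4.70)(0.0401) = 6.9615 L
T = (27.302)(6.9615)/((4.70)(0.08206)) = 492.8 K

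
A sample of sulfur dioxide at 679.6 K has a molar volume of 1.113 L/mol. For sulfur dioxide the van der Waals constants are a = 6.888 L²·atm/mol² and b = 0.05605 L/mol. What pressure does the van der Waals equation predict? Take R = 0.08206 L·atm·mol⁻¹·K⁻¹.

P = RT/(V_m − b) − a/V_m²
RT/(V_m − b) = (0.08206)(679.6)/(1.113 − 0.05605) = 55.768/1.0570 = 52.761 atm
a/V_m² = 6.888/(1.113)² = 5.5604 atm
P = 52.761 − 5.5604 = 47.20 atm

P ≈ 47.20 atm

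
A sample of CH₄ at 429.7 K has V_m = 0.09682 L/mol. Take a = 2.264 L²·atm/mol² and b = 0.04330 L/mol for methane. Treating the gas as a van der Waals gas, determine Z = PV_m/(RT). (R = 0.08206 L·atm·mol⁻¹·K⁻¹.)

Z ≈ 1.146

P = RT/(V_m − b) − a/V_m² = (0.08206)(429.7)/(0.09682 − 0.04330) − 2.264/(0.09682)²
  = 35.261/0.053520 − 241.52 = 658.84 − 241.52 = 417.32 atm
Z = PV_m/(RT) = (417.32)(0.09682)/((0.08206)(429.7)) = 40.405/35.261 = 1.146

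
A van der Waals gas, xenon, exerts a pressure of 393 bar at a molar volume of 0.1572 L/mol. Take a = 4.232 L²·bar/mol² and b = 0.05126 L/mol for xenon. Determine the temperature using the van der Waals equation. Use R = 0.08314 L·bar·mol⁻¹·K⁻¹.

T = (P + a/V_m²)(V_m − b)/R
P + a/V_m² = 393 + 4.232/(0.1572)² = 564.25 bar
V_m − b = 0.1572 − 0.05126 = 0.10594 L/mol
T = (564.25)(0.10594)/0.08314 = 719.0 K

T ≈ 719.0 K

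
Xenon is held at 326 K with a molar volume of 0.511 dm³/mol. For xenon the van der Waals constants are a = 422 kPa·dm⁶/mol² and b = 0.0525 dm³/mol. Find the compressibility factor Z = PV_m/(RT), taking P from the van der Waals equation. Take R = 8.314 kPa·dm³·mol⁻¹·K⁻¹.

P = RT/(V_m − b) − a/V_m² = (8.314)(326)/(0.511 − 0.0525) − 422/(0.511)²
  = 2710.4/0.45850 − 1616.1 = 5911.5 − 1616.1 = 4295.4 kPa
Z = PV_m/(RT) = (4295.4)(0.511)/((8.314)(326)) = 2194.9/2710.4 = 0.8098

Z ≈ 0.8098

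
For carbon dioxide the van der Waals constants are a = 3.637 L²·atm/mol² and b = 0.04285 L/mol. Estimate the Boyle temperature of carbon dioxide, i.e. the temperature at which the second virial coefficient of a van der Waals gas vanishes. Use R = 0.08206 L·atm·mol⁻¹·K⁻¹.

For a van der Waals gas the second virial coefficient B₂ = b − a/(RT) vanishes at T_B = a/(Rb).
T_B = 3.637/(0.08206×0.04285) = 3.637/0.0035163 = 1034 K

T_B ≈ 1034 K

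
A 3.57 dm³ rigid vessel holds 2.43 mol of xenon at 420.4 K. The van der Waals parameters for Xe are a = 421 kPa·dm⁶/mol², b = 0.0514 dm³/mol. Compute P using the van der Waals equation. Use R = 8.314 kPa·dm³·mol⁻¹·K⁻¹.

P ≈ 2270 kPa

P = nRT/(V − nb) − a n²/V²
nRT/(V − nb) = (2.43)(8.314)(420.4)/(3.57 − 2.43×0.0514) = 8493.3/3.4451 = 2465.3 kPa
a n²/V² = (421)(2.43)²/(3.57)² = 195.06 kPa
P = 2465.3 − 195.06 = 2270 kPa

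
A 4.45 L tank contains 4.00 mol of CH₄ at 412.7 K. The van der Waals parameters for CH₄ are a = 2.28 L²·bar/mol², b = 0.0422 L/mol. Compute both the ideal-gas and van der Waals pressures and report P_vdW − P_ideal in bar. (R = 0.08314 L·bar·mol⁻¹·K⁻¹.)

ΔP ≈ -0.626 bar

Ideal: P_ideal = nRT/V = (4.00)(0.08314)(412.7)/4.45 = 30.8421 bar
vdW: P = nRT/(V − nb) − a n²/V² = 137.248/4.28120 − 36.4800/19.8025 = 32.0583 − 1.84219 = 30.2161 bar
ΔP = 30.2161 − 30.8421 = -0.626 bar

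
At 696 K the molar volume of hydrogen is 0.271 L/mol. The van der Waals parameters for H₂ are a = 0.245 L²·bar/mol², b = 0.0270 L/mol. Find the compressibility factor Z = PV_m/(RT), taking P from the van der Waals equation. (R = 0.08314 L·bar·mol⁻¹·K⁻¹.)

Z ≈ 1.095

P = RT/(V_m − b) − a/V_m² = (0.08314)(696)/(0.271 − 0.0270) − 0.245/(0.271)²
  = 57.865/0.24400 − 3.3360 = 237.15 − 3.3360 = 233.81 bar
Z = PV_m/(RT) = (233.81)(0.271)/((0.08314)(696)) = 63.363/57.865 = 1.095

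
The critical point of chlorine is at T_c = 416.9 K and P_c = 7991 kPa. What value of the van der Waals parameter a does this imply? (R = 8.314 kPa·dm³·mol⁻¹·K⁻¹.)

a ≈ 634.3 kPa·dm⁶/mol²

From T_c = 8a/(27Rb) and P_c = a/(27b²): a = 27 R² T_c²/(64 P_c).
a = 27×(8.314)²×(416.9)²/(64×7991) = 324375164/511424 = 634.3 kPa·dm⁶/mol²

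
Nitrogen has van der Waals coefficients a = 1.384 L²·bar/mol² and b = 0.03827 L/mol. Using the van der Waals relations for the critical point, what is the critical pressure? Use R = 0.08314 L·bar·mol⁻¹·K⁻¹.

P_c ≈ 35.00 bar

For a van der Waals gas, P_c = a/(27b²).
P_c = 1.384/(27×(0.03827)²) = 1.384/0.039544 = 35.00 bar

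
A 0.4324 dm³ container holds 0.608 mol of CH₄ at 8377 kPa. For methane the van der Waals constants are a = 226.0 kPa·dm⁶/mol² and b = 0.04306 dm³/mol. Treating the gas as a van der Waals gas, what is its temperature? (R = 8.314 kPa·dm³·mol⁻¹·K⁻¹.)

T ≈ 709.1 K

T = (P + a n²/V²)(V − nb)/(nR)
P + a n²/V² = 8377 + (226.0)(0.608)²/(0.4324)² = 8823.8 kPa
V − nb = 0.4324 − (0.608)(0.04306) = 0.40622 dm³
T = (8823.8)(0.40622)/((0.608)(8.314)) = 709.1 K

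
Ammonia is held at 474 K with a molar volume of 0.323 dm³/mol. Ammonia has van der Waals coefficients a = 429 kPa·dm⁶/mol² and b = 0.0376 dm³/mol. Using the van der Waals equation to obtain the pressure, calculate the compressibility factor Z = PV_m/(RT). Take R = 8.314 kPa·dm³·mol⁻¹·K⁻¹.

Z ≈ 0.7947

P = RT/(V_m − b) − a/V_m² = (8.314)(474)/(0.323 − 0.0376) − 429/(0.323)²
  = 3940.8/0.28540 − 4112.0 = 13808 − 4112.0 = 9696 kPa
Z = PV_m/(RT) = (9696)(0.323)/((8.314)(474)) = 3131.8/3940.8 = 0.7947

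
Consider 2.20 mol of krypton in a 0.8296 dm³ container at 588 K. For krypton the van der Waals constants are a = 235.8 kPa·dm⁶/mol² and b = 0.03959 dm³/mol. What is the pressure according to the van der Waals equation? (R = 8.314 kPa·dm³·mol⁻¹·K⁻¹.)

P ≈ 12827 kPa

P = nRT/(V − nb) − a n²/V²
nRT/(V − nb) = (2.20)(8.314)(588)/(0.8296 − 2.20×0.03959) = 10755/0.74250 = 14485 kPa
a n²/V² = (235.8)(2.20)²/(0.8296)² = 1658.3 kPa
P = 14485 − 1658.3 = 12827 kPa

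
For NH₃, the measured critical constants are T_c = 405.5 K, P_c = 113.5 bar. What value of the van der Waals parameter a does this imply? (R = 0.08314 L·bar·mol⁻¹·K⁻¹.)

a ≈ 4.225 L²·bar/mol²

From T_c = 8a/(27Rb) and P_c = a/(27b²): a = 27 R² T_c²/(64 P_c).
a = 27×(0.08314)²×(405.5)²/(64×113.5) = 30688/7264.0 = 4.225 L²·bar/mol²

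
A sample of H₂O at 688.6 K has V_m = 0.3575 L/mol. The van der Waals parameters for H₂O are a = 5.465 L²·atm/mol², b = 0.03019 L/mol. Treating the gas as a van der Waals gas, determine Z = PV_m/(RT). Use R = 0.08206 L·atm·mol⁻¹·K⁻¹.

Z ≈ 0.8217

P = RT/(V_m − b) − a/V_m² = (0.08206)(688.6)/(0.3575 − 0.03019) − 5.465/(0.3575)²
  = 56.507/0.32731 − 42.760 = 172.64 − 42.760 = 129.88 atm
Z = PV_m/(RT) = (129.88)(0.3575)/((0.08206)(688.6)) = 46.432/56.507 = 0.8217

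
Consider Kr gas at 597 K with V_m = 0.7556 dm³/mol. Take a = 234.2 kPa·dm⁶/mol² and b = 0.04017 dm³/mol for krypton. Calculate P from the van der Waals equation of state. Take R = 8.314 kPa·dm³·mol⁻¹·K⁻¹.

P = RT/(V_m − b) − a/V_m²
RT/(V_m − b) = (8.314)(597)/(0.7556 − 0.04017) = 4963.5/0.71543 = 6937.8 kPa
a/V_m² = 234.2/(0.7556)² = 410.21 kPa
P = 6937.8 − 410.21 = 6528 kPa

P ≈ 6528 kPa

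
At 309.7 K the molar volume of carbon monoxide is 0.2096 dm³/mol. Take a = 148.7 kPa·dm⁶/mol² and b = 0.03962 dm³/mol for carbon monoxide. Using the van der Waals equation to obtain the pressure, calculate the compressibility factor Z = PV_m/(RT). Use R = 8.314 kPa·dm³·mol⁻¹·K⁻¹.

P = RT/(V_m − b) − a/V_m² = (8.314)(309.7)/(0.2096 − 0.03962) − 148.7/(0.2096)²
  = 2574.8/0.16998 − 3384.8 = 15148 − 3384.8 = 11763 kPa
Z = PV_m/(RT) = (11763)(0.2096)/((8.314)(309.7)) = 2465.5/2574.8 = 0.9576

Z ≈ 0.9576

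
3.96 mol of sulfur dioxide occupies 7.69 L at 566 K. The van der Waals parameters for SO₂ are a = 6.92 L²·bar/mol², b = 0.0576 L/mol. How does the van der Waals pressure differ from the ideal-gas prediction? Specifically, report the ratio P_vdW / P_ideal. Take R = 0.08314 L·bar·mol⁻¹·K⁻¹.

P_vdW / P_ideal ≈ 0.9548

Ideal: P_ideal = nRT/V = (3.96)(0.08314)(566)/7.69 = 24.2323 bar
vdW: P = nRT/(V − nb) − a n²/V² = 186.347/7.46190 − 108.517/59.1361 = 24.9731 − 1.83504 = 23.1381 bar
Ratio = 23.1381/24.2323 = 0.9548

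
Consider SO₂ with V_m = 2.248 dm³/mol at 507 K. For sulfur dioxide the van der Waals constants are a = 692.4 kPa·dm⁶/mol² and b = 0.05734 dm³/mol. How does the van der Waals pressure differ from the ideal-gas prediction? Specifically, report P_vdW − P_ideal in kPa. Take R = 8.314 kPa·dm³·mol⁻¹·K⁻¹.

ΔP ≈ -87.9 kPa

Ideal: P_ideal = RT/V_m = (8.314)(507)/2.248 = 1875.09 kPa
vdW: P = RT/(V_m − b) − a/V_m² = 4215.20/2.19066 − 692.4/5.05350 = 1924.17 − 137.014 = 1787.16 kPa
ΔP = 1787.16 − 1875.09 = -87.9 kPa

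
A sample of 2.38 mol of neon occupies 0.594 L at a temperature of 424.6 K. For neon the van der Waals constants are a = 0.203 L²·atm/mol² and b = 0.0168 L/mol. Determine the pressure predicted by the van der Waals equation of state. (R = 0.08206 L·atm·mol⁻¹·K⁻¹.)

P = nRT/(V − nb) − a n²/V²
nRT/(V − nb) = (2.38)(0.08206)(424.6)/(0.594 − 2.38×0.0168) = 82.926/0.55402 = 149.68 atm
a n²/V² = (0.203)(2.38)²/(0.594)² = 3.2589 atm
P = 149.68 − 3.2589 = 146.4 atm

P ≈ 146.4 atm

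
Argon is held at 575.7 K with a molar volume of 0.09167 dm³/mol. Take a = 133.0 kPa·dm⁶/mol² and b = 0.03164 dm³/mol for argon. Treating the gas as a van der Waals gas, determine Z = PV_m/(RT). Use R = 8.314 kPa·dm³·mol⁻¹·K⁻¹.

P = RT/(V_m − b) − a/V_m² = (8.314)(575.7)/(0.09167 − 0.03164) − 133.0/(0.09167)²
  = 4786.4/0.060030 − 15827 = 79733 − 15827 = 63906 kPa
Z = PV_m/(RT) = (63906)(0.09167)/((8.314)(575.7)) = 5858.3/4786.4 = 1.224

Z ≈ 1.224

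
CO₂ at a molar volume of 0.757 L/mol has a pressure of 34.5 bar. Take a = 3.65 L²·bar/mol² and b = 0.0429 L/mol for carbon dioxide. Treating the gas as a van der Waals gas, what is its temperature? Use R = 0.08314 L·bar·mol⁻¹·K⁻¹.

T ≈ 351.0 K

T = (P + a/V_m²)(V_m − b)/R
P + a/V_m² = 34.5 + 3.65/(0.757)² = 40.869 bar
V_m − b = 0.757 − 0.0429 = 0.71410 L/mol
T = (40.869)(0.71410)/0.08314 = 351.0 K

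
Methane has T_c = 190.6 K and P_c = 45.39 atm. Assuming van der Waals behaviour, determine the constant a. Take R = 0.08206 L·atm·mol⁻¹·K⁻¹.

a ≈ 2.274 L²·atm/mol²

From T_c = 8a/(27Rb) and P_c = a/(27b²): a = 27 R² T_c²/(64 P_c).
a = 27×(0.08206)²×(190.6)²/(64×45.39) = 6605.0/2905.0 = 2.274 L²·atm/mol²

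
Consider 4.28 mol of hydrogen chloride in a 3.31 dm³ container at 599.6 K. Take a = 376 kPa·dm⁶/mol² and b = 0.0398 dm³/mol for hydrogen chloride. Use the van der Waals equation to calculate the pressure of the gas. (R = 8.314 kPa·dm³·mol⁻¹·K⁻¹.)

P ≈ 6167 kPa

P = nRT/(V − nb) − a n²/V²
nRT/(V − nb) = (4.28)(8.314)(599.6)/(3.31 − 4.28×0.0398) = 21336/3.1397 = 6795.6 kPa
a n²/V² = (376)(4.28)²/(3.31)² = 628.67 kPa
P = 6795.6 − 628.67 = 6167 kPa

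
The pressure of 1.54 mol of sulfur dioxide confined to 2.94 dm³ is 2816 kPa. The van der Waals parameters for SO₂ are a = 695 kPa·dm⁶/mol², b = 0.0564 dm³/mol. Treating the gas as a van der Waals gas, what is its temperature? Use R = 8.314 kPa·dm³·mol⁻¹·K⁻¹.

T = (P + a n²/V²)(V − nb)/(nR)
P + a n²/V² = 2816 + (695)(1.54)²/(2.94)² = 3006.7 kPa
V − nb = 2.94 − (1.54)(0.0564) = 2.8531 dm³
T = (3006.7)(2.8531)/((1.54)(8.314)) = 670.0 K

T ≈ 670.0 K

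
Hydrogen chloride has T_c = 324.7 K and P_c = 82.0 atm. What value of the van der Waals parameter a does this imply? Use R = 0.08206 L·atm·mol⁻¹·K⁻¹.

From T_c = 8a/(27Rb) and P_c = a/(27b²): a = 27 R² T_c²/(64 P_c).
a = 27×(0.08206)²×(324.7)²/(64×82.0) = 19169/5248.0 = 3.653 L²·atm/mol²

a ≈ 3.653 L²·atm/mol²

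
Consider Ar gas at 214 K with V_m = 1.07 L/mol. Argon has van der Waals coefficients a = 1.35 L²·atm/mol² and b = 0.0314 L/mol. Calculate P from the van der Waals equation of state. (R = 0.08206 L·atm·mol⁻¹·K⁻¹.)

P ≈ 15.73 atm

P = RT/(V_m − b) − a/V_m²
RT/(V_m − b) = (0.08206)(214)/(1.07 − 0.0314) = 17.561/1.0386 = 16.908 atm
a/V_m² = 1.35/(1.07)² = 1.1791 atm
P = 16.908 − 1.1791 = 15.73 atm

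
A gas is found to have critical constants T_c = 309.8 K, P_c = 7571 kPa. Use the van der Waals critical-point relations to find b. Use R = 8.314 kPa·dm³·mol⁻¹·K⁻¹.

From T_c = 8a/(27Rb) and P_c = a/(27b²): b = R T_c/(8 P_c).
b = (8.314)(309.8)/(8×7571) = 2575.7/60568 = 0.04253 dm³/mol

b ≈ 0.04253 dm³/mol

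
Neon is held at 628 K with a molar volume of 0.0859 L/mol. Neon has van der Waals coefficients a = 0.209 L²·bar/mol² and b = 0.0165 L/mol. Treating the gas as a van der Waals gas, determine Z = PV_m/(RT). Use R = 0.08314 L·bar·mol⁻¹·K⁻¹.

Z ≈ 1.191

P = RT/(V_m − b) − a/V_m² = (0.08314)(628)/(0.0859 − 0.0165) − 0.209/(0.0859)²
  = 52.212/0.069400 − 28.324 = 752.33 − 28.324 = 724.01 bar
Z = PV_m/(RT) = (724.01)(0.0859)/((0.08314)(628)) = 62.192/52.212 = 1.191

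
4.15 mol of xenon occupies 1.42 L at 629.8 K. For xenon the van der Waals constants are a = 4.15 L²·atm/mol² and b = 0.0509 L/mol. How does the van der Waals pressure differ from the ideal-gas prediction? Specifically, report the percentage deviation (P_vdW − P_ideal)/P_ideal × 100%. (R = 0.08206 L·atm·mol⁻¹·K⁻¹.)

Ideal: P_ideal = nRT/V = (4.15)(0.08206)(629.8)/1.42 = 151.041 atm
vdW: P = nRT/(V − nb) − a n²/V² = 214.478/1.20877 − 71.4734/2.01640 = 177.435 − 35.4460 = 141.989 atm
% deviation = (141.989 − 151.041)/151.041 × 100% = -5.99%

-5.99 %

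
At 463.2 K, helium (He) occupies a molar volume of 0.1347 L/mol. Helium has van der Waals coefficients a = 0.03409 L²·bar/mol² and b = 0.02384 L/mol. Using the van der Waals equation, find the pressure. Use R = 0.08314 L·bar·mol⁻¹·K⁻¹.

P = RT/(V_m − b) − a/V_m²
RT/(V_m − b) = (0.08314)(463.2)/(0.1347 − 0.02384) = 38.510/0.11086 = 347.38 bar
a/V_m² = 0.03409/(0.1347)² = 1.8788 bar
P = 347.38 − 1.8788 = 345.5 bar

P ≈ 345.5 bar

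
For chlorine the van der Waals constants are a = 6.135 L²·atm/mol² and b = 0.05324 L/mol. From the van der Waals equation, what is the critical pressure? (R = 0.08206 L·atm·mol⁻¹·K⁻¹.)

For a van der Waals gas, P_c = a/(27b²).
P_c = 6.135/(27×(0.05324)²) = 6.135/0.076531 = 80.16 atm

P_c ≈ 80.16 atm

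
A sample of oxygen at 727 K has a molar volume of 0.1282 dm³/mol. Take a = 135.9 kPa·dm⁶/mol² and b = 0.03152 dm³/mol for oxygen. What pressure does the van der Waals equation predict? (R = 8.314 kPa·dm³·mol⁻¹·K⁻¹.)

P = RT/(V_m − b) − a/V_m²
RT/(V_m − b) = (8.314)(727)/(0.1282 − 0.03152) = 6044.3/0.096680 = 62519 kPa
a/V_m² = 135.9/(0.1282)² = 8268.8 kPa
P = 62519 − 8268.8 = 54250 kPa

P ≈ 54250 kPa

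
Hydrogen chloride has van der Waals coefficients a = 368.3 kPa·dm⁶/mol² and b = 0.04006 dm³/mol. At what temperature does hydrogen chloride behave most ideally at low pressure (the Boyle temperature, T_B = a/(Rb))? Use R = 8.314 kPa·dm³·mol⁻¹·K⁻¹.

For a van der Waals gas the second virial coefficient B₂ = b − a/(RT) vanishes at T_B = a/(Rb).
T_B = 368.3/(8.314×0.04006) = 368.3/0.33306 = 1106 K

T_B ≈ 1106 K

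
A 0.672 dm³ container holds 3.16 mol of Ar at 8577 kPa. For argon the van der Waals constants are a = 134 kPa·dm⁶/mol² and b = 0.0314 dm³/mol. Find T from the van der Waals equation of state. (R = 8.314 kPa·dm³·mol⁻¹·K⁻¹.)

T = (P + a n²/V²)(V − nb)/(nR)
P + a n²/V² = 8577 + (134)(3.16)²/(0.672)² = 11540 kPa
V − nb = 0.672 − (3.16)(0.0314) = 0.57278 dm³
T = (11540)(0.57278)/((3.16)(8.314)) = 251.6 K

T ≈ 251.6 K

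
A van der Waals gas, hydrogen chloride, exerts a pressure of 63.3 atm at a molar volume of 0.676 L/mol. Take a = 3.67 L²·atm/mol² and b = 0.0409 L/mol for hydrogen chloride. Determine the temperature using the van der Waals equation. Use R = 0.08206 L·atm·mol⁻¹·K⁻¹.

T ≈ 552.1 K

T = (P + a/V_m²)(V_m − b)/R
P + a/V_m² = 63.3 + 3.67/(0.676)² = 71.331 atm
V_m − b = 0.676 − 0.0409 = 0.63510 L/mol
T = (71.331)(0.63510)/0.08206 = 552.1 K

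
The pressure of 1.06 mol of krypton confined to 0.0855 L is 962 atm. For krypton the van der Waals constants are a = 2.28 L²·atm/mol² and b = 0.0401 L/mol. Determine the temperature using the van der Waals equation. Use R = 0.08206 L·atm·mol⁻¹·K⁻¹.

T ≈ 648.7 K

T = (P + a n²/V²)(V − nb)/(nR)
P + a n²/V² = 962 + (2.28)(1.06)²/(0.0855)² = 1312.4 atm
V − nb = 0.0855 − (1.06)(0.0401) = 0.042994 L
T = (1312.4)(0.042994)/((1.06)(0.08206)) = 648.7 K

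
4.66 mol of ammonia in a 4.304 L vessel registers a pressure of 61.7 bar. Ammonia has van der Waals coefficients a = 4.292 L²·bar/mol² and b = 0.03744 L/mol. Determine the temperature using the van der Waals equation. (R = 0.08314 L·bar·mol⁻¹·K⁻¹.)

T = (P + a n²/V²)(V − nb)/(nR)
P + a n²/V² = 61.7 + (4.292)(4.66)²/(4.304)² = 66.731 bar
V − nb = 4.304 − (4.66)(0.03744) = 4.1295 L
T = (66.731)(4.1295)/((4.66)(0.08314)) = 711.3 K

T ≈ 711.3 K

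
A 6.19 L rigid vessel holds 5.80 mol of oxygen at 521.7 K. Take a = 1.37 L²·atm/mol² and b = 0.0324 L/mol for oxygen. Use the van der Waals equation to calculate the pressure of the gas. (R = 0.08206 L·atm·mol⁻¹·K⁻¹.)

P ≈ 40.17 atm

P = nRT/(V − nb) − a n²/V²
nRT/(V − nb) = (5.80)(0.08206)(521.7)/(6.19 − 5.80×0.0324) = 248.30/6.0021 = 41.369 atm
a n²/V² = (1.37)(5.80)²/(6.19)² = 1.2028 atm
P = 41.369 − 1.2028 = 40.17 atm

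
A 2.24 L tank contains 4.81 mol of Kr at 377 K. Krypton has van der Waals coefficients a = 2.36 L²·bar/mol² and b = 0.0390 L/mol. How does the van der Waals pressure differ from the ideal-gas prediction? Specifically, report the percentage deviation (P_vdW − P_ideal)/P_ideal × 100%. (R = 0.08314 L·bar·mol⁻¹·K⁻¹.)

-7.03 %

Ideal: P_ideal = nRT/V = (4.81)(0.08314)(377)/2.24 = 67.3052 bar
vdW: P = nRT/(V − nb) − a n²/V² = 150.764/2.05241 − 54.6012/5.01760 = 73.4571 − 10.8819 = 62.5752 bar
% deviation = (62.5752 − 67.3052)/67.3052 × 100% = -7.03%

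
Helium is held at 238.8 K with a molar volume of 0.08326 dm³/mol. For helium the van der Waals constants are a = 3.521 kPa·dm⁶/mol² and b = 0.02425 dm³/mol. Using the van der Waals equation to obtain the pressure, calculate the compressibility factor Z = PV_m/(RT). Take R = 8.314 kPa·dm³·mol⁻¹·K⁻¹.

P = RT/(V_m − b) − a/V_m² = (8.314)(238.8)/(0.08326 − 0.02425) − 3.521/(0.08326)²
  = 1985.4/0.059010 − 507.92 = 33645 − 507.92 = 33137 kPa
Z = PV_m/(RT) = (33137)(0.08326)/((8.314)(238.8)) = 2759.0/1985.4 = 1.390

Z ≈ 1.390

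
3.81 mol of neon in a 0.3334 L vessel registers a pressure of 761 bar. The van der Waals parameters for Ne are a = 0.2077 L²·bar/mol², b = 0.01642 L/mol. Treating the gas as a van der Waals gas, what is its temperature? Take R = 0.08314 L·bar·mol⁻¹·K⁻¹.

T = (P + a n²/V²)(V − nb)/(nR)
P + a n²/V² = 761 + (0.2077)(3.81)²/(0.3334)² = 788.12 bar
V − nb = 0.3334 − (3.81)(0.01642) = 0.27084 L
T = (788.12)(0.27084)/((3.81)(0.08314)) = 673.9 K

T ≈ 673.9 K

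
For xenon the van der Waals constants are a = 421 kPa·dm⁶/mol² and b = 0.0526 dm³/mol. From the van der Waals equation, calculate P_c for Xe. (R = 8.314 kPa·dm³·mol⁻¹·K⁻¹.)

For a van der Waals gas, P_c = a/(27b²).
P_c = 421/(27×(0.0526)²) = 421/0.074703 = 5636 kPa

P_c ≈ 5636 kPa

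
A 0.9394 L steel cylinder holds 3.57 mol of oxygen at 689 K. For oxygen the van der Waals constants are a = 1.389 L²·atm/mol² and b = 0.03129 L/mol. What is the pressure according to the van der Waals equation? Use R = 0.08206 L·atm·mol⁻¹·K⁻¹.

P ≈ 223.8 atm

P = nRT/(V − nb) − a n²/V²
nRT/(V − nb) = (3.57)(0.08206)(689)/(0.9394 − 3.57×0.03129) = 201.85/0.82769 = 243.87 atm
a n²/V² = (1.389)(3.57)²/(0.9394)² = 20.060 atm
P = 243.87 − 20.060 = 223.8 atm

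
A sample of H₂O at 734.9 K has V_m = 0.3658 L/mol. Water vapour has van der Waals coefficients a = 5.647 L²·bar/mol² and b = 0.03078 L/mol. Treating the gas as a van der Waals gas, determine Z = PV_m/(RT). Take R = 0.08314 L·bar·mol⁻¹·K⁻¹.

Z ≈ 0.8392

P = RT/(V_m − b) − a/V_m² = (0.08314)(734.9)/(0.3658 − 0.03078) − 5.647/(0.3658)²
  = 61.100/0.33502 − 42.202 = 182.38 − 42.202 = 140.18 bar
Z = PV_m/(RT) = (140.18)(0.3658)/((0.08314)(734.9)) = 51.278/61.100 = 0.8392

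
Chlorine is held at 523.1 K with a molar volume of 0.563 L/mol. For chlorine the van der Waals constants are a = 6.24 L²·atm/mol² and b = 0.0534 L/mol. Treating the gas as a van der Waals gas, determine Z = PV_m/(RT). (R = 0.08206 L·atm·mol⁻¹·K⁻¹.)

Z ≈ 0.8466

P = RT/(V_m − b) − a/V_m² = (0.08206)(523.1)/(0.563 − 0.0534) − 6.24/(0.563)²
  = 42.926/0.50960 − 19.686 = 84.235 − 19.686 = 64.549 atm
Z = PV_m/(RT) = (64.549)(0.563)/((0.08206)(523.1)) = 36.341/42.926 = 0.8466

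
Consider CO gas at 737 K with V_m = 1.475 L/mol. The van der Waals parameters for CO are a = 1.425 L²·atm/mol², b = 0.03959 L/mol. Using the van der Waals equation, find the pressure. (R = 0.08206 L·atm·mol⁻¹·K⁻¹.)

P = RT/(V_m − b) − a/V_m²
RT/(V_m − b) = (0.08206)(737)/(1.475 − 0.03959) = 60.478/1.4354 = 42.133 atm
a/V_m² = 1.425/(1.475)² = 0.65498 atm
P = 42.133 − 0.65498 = 41.48 atm

P ≈ 41.48 atm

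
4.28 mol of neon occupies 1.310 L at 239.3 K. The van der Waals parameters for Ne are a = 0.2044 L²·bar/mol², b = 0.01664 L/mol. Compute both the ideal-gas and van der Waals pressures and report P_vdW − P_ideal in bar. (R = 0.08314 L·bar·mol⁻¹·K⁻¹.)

Ideal: P_ideal = nRT/V = (4.28)(0.08314)(239.3)/1.310 = 65.0018 bar
vdW: P = nRT/(V − nb) − a n²/V² = 85.1523/1.23878 − 3.74428/1.71610 = 68.7388 − 2.18185 = 66.5570 bar
ΔP = 66.5570 − 65.0018 = 1.555 bar

ΔP ≈ 1.555 bar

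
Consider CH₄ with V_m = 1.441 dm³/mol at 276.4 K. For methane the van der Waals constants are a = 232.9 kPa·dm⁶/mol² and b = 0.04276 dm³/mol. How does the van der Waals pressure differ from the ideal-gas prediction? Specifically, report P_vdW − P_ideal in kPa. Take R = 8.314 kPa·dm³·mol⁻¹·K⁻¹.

Ideal: P_ideal = RT/V_m = (8.314)(276.4)/1.441 = 1594.72 kPa
vdW: P = RT/(V_m − b) − a/V_m² = 2297.99/1.39824 − 232.9/2.07648 = 1643.49 − 112.161 = 1531.33 kPa
ΔP = 1531.33 − 1594.72 = -63.4 kPa

ΔP ≈ -63.4 kPa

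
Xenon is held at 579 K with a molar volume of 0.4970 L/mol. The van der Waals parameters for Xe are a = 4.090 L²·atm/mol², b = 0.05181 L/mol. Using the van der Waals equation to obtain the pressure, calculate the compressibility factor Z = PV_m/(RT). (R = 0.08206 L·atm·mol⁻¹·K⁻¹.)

Z ≈ 0.9432

P = RT/(V_m − b) − a/V_m² = (0.08206)(579)/(0.4970 − 0.05181) − 4.090/(0.4970)²
  = 47.513/0.44519 − 16.558 = 106.73 − 16.558 = 90.17 atm
Z = PV_m/(RT) = (90.17)(0.4970)/((0.08206)(579)) = 44.814/47.513 = 0.9432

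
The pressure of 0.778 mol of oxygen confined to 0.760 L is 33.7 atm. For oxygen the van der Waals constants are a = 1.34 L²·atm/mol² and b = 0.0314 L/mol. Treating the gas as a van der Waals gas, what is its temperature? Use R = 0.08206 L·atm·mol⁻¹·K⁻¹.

T = (P + a n²/V²)(V − nb)/(nR)
P + a n²/V² = 33.7 + (1.34)(0.778)²/(0.760)² = 35.104 atm
V − nb = 0.760 − (0.778)(0.0314) = 0.73557 L
T = (35.104)(0.73557)/((0.778)(0.08206)) = 404.5 K

T ≈ 404.5 K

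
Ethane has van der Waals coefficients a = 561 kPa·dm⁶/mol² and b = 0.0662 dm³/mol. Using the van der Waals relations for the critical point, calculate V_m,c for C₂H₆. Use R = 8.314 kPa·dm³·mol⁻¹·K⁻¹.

V_m,c ≈ 0.1986 dm³/mol

For a van der Waals gas, V_m,c = 3b.
V_m,c = 3×0.0662 = 0.1986 dm³/mol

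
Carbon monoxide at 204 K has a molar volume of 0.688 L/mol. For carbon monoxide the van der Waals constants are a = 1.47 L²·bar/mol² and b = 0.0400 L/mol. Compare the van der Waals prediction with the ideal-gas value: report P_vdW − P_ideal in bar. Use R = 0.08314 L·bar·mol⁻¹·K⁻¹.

Ideal: P_ideal = RT/V_m = (0.08314)(204)/0.688 = 24.6520 bar
vdW: P = RT/(V_m − b) − a/V_m² = 16.9606/0.648000 − 1.47/0.473344 = 26.1738 − 3.10556 = 23.0682 bar
ΔP = 23.0682 − 24.6520 = -1.584 bar

ΔP ≈ -1.584 bar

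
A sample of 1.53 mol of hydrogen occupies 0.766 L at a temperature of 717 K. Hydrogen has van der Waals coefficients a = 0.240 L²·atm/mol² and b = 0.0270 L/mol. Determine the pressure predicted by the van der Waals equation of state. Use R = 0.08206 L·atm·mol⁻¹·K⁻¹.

P = nRT/(V − nb) − a n²/V²
nRT/(V − nb) = (1.53)(0.08206)(717)/(0.766 − 1.53×0.0270) = 90.021/0.72469 = 124.22 atm
a n²/V² = (0.240)(1.53)²/(0.766)² = 0.95750 atm
P = 124.22 − 0.95750 = 123.3 atm

P ≈ 123.3 atm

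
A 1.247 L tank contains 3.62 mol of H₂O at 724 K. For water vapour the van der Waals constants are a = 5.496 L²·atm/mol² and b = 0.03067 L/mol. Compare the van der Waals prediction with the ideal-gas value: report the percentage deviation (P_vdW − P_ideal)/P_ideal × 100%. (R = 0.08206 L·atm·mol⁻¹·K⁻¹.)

-17.08 %

Ideal: P_ideal = nRT/V = (3.62)(0.08206)(724)/1.247 = 172.469 atm
vdW: P = nRT/(V − nb) − a n²/V² = 215.069/1.13597 − 72.0218/1.55501 = 189.326 − 46.3160 = 143.010 atm
% deviation = (143.010 − 172.469)/172.469 × 100% = -17.08%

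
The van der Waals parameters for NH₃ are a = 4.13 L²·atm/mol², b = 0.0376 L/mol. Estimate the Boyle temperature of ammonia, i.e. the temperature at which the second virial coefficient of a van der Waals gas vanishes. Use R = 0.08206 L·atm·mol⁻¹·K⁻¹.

For a van der Waals gas the second virial coefficient B₂ = b − a/(RT) vanishes at T_B = a/(Rb).
T_B = 4.13/(0.08206×0.0376) = 4.13/0.0030855 = 1339 K

T_B ≈ 1339 K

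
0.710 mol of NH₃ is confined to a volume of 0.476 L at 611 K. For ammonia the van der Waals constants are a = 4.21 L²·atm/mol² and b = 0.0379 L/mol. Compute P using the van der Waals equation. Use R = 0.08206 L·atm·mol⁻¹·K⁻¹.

P = nRT/(V − nb) − a n²/V²
nRT/(V − nb) = (0.710)(0.08206)(611)/(0.476 − 0.710×0.0379) = 35.598/0.44909 = 79.267 atm
a n²/V² = (4.21)(0.710)²/(0.476)² = 9.3667 atm
P = 79.267 − 9.3667 = 69.90 atm

P ≈ 69.90 atm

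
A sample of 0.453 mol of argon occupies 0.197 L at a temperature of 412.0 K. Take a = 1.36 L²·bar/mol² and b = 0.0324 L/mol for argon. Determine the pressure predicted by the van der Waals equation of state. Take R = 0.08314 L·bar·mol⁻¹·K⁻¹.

P = nRT/(V − nb) − a n²/V²
nRT/(V − nb) = (0.453)(0.08314)(412.0)/(0.197 − 0.453×0.0324) = 15.517/0.18232 = 85.109 bar
a n²/V² = (1.36)(0.453)²/(0.197)² = 7.1912 bar
P = 85.109 − 7.1912 = 77.92 bar

P ≈ 77.92 bar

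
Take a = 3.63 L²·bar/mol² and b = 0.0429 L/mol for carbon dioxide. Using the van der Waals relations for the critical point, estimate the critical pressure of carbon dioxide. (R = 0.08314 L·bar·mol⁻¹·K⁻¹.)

For a van der Waals gas, P_c = a/(27b²).
P_c = 3.63/(27×(0.0429)²) = 3.63/0.049691 = 73.05 bar

P_c ≈ 73.05 bar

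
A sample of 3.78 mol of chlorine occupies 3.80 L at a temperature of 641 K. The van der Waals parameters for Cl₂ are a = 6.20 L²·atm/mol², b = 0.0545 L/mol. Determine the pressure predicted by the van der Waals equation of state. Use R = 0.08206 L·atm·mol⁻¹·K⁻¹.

P = nRT/(V − nb) − a n²/V²
nRT/(V − nb) = (3.78)(0.08206)(641)/(3.80 − 3.78×0.0545) = 198.83/3.5940 = 55.323 atm
a n²/V² = (6.20)(3.78)²/(3.80)² = 6.1349 atm
P = 55.323 − 6.1349 = 49.19 atm

P ≈ 49.19 atm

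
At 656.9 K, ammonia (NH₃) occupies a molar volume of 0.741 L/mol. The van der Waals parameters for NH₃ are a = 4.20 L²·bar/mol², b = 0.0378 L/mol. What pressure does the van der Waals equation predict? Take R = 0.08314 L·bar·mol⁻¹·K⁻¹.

P ≈ 70.02 bar

P = RT/(V_m − b) − a/V_m²
RT/(V_m − b) = (0.08314)(656.9)/(0.741 − 0.0378) = 54.615/0.70320 = 77.666 bar
a/V_m² = 4.20/(0.741)² = 7.6491 bar
P = 77.666 − 7.6491 = 70.02 bar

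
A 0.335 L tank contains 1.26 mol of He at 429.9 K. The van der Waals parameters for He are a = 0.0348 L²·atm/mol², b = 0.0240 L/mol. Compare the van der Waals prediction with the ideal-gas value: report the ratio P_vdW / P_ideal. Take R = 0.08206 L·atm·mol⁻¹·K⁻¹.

P_vdW / P_ideal ≈ 1.096

Ideal: P_ideal = nRT/V = (1.26)(0.08206)(429.9)/0.335 = 132.686 atm
vdW: P = nRT/(V − nb) − a n²/V² = 44.4498/0.304760 − 0.0552485/0.112225 = 145.852 − 0.492301 = 145.360 atm
Ratio = 145.360/132.686 = 1.096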